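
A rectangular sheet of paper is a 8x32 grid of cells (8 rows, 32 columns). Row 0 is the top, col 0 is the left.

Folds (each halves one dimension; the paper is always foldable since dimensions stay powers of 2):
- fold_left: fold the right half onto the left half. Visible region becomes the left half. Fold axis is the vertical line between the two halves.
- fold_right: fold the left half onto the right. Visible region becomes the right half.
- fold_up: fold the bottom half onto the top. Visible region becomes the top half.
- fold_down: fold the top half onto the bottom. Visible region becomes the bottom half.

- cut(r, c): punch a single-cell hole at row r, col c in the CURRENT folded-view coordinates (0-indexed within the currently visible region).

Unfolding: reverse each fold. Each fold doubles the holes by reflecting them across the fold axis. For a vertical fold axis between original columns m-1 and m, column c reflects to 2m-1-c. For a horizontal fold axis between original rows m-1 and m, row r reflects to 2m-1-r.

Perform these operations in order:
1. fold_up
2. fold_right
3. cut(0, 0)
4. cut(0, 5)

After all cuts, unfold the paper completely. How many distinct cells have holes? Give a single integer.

Op 1 fold_up: fold axis h@4; visible region now rows[0,4) x cols[0,32) = 4x32
Op 2 fold_right: fold axis v@16; visible region now rows[0,4) x cols[16,32) = 4x16
Op 3 cut(0, 0): punch at orig (0,16); cuts so far [(0, 16)]; region rows[0,4) x cols[16,32) = 4x16
Op 4 cut(0, 5): punch at orig (0,21); cuts so far [(0, 16), (0, 21)]; region rows[0,4) x cols[16,32) = 4x16
Unfold 1 (reflect across v@16): 4 holes -> [(0, 10), (0, 15), (0, 16), (0, 21)]
Unfold 2 (reflect across h@4): 8 holes -> [(0, 10), (0, 15), (0, 16), (0, 21), (7, 10), (7, 15), (7, 16), (7, 21)]

Answer: 8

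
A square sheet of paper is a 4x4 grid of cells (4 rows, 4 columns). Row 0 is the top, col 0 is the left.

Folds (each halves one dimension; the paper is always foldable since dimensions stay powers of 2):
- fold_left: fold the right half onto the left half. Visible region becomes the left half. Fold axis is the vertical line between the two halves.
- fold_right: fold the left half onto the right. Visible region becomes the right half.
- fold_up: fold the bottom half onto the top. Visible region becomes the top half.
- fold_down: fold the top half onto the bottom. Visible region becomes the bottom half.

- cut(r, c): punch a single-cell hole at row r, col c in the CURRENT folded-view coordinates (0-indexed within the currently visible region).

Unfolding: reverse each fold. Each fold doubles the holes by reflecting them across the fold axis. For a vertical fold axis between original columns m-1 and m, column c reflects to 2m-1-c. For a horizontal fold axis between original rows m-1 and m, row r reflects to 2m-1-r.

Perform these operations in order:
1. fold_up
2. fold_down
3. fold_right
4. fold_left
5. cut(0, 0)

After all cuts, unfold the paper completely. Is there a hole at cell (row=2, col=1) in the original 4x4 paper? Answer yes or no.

Op 1 fold_up: fold axis h@2; visible region now rows[0,2) x cols[0,4) = 2x4
Op 2 fold_down: fold axis h@1; visible region now rows[1,2) x cols[0,4) = 1x4
Op 3 fold_right: fold axis v@2; visible region now rows[1,2) x cols[2,4) = 1x2
Op 4 fold_left: fold axis v@3; visible region now rows[1,2) x cols[2,3) = 1x1
Op 5 cut(0, 0): punch at orig (1,2); cuts so far [(1, 2)]; region rows[1,2) x cols[2,3) = 1x1
Unfold 1 (reflect across v@3): 2 holes -> [(1, 2), (1, 3)]
Unfold 2 (reflect across v@2): 4 holes -> [(1, 0), (1, 1), (1, 2), (1, 3)]
Unfold 3 (reflect across h@1): 8 holes -> [(0, 0), (0, 1), (0, 2), (0, 3), (1, 0), (1, 1), (1, 2), (1, 3)]
Unfold 4 (reflect across h@2): 16 holes -> [(0, 0), (0, 1), (0, 2), (0, 3), (1, 0), (1, 1), (1, 2), (1, 3), (2, 0), (2, 1), (2, 2), (2, 3), (3, 0), (3, 1), (3, 2), (3, 3)]
Holes: [(0, 0), (0, 1), (0, 2), (0, 3), (1, 0), (1, 1), (1, 2), (1, 3), (2, 0), (2, 1), (2, 2), (2, 3), (3, 0), (3, 1), (3, 2), (3, 3)]

Answer: yes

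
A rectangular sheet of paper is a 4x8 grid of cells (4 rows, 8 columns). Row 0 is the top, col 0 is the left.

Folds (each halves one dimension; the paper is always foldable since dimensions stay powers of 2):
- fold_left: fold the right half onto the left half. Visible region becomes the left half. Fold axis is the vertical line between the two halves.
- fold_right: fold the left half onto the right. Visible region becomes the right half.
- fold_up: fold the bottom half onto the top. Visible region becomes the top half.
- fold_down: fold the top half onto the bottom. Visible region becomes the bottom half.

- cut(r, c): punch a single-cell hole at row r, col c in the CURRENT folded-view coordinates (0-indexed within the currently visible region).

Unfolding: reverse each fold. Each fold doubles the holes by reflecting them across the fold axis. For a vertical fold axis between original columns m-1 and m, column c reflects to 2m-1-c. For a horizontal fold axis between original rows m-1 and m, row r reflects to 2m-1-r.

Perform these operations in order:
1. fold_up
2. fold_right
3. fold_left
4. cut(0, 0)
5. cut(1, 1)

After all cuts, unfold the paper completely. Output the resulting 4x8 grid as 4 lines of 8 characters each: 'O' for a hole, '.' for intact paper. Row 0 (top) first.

Answer: O..OO..O
.OO..OO.
.OO..OO.
O..OO..O

Derivation:
Op 1 fold_up: fold axis h@2; visible region now rows[0,2) x cols[0,8) = 2x8
Op 2 fold_right: fold axis v@4; visible region now rows[0,2) x cols[4,8) = 2x4
Op 3 fold_left: fold axis v@6; visible region now rows[0,2) x cols[4,6) = 2x2
Op 4 cut(0, 0): punch at orig (0,4); cuts so far [(0, 4)]; region rows[0,2) x cols[4,6) = 2x2
Op 5 cut(1, 1): punch at orig (1,5); cuts so far [(0, 4), (1, 5)]; region rows[0,2) x cols[4,6) = 2x2
Unfold 1 (reflect across v@6): 4 holes -> [(0, 4), (0, 7), (1, 5), (1, 6)]
Unfold 2 (reflect across v@4): 8 holes -> [(0, 0), (0, 3), (0, 4), (0, 7), (1, 1), (1, 2), (1, 5), (1, 6)]
Unfold 3 (reflect across h@2): 16 holes -> [(0, 0), (0, 3), (0, 4), (0, 7), (1, 1), (1, 2), (1, 5), (1, 6), (2, 1), (2, 2), (2, 5), (2, 6), (3, 0), (3, 3), (3, 4), (3, 7)]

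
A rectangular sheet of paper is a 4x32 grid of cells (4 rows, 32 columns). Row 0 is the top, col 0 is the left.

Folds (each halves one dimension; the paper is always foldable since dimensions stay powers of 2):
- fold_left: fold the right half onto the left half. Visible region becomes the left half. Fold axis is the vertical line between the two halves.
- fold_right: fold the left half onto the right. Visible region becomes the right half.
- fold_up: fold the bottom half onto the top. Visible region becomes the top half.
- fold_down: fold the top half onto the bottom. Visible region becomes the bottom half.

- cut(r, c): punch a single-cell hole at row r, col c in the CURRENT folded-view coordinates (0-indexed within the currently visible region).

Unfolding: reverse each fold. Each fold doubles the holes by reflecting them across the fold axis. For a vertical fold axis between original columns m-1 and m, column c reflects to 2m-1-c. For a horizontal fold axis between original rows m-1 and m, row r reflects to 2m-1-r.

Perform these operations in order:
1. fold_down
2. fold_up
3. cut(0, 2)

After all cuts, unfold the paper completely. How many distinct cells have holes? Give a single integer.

Op 1 fold_down: fold axis h@2; visible region now rows[2,4) x cols[0,32) = 2x32
Op 2 fold_up: fold axis h@3; visible region now rows[2,3) x cols[0,32) = 1x32
Op 3 cut(0, 2): punch at orig (2,2); cuts so far [(2, 2)]; region rows[2,3) x cols[0,32) = 1x32
Unfold 1 (reflect across h@3): 2 holes -> [(2, 2), (3, 2)]
Unfold 2 (reflect across h@2): 4 holes -> [(0, 2), (1, 2), (2, 2), (3, 2)]

Answer: 4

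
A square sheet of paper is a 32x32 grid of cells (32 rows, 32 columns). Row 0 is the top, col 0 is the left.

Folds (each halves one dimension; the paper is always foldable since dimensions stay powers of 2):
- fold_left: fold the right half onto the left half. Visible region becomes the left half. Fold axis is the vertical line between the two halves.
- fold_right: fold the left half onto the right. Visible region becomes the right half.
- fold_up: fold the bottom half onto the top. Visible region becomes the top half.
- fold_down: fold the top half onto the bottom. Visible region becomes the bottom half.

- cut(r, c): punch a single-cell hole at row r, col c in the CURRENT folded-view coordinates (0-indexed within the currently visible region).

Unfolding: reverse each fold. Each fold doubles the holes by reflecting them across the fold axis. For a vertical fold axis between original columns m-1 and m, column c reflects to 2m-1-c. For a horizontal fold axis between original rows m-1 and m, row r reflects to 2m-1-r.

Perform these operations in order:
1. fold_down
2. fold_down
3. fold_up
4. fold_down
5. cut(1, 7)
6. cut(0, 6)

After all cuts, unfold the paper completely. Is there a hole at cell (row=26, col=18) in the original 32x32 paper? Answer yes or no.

Op 1 fold_down: fold axis h@16; visible region now rows[16,32) x cols[0,32) = 16x32
Op 2 fold_down: fold axis h@24; visible region now rows[24,32) x cols[0,32) = 8x32
Op 3 fold_up: fold axis h@28; visible region now rows[24,28) x cols[0,32) = 4x32
Op 4 fold_down: fold axis h@26; visible region now rows[26,28) x cols[0,32) = 2x32
Op 5 cut(1, 7): punch at orig (27,7); cuts so far [(27, 7)]; region rows[26,28) x cols[0,32) = 2x32
Op 6 cut(0, 6): punch at orig (26,6); cuts so far [(26, 6), (27, 7)]; region rows[26,28) x cols[0,32) = 2x32
Unfold 1 (reflect across h@26): 4 holes -> [(24, 7), (25, 6), (26, 6), (27, 7)]
Unfold 2 (reflect across h@28): 8 holes -> [(24, 7), (25, 6), (26, 6), (27, 7), (28, 7), (29, 6), (30, 6), (31, 7)]
Unfold 3 (reflect across h@24): 16 holes -> [(16, 7), (17, 6), (18, 6), (19, 7), (20, 7), (21, 6), (22, 6), (23, 7), (24, 7), (25, 6), (26, 6), (27, 7), (28, 7), (29, 6), (30, 6), (31, 7)]
Unfold 4 (reflect across h@16): 32 holes -> [(0, 7), (1, 6), (2, 6), (3, 7), (4, 7), (5, 6), (6, 6), (7, 7), (8, 7), (9, 6), (10, 6), (11, 7), (12, 7), (13, 6), (14, 6), (15, 7), (16, 7), (17, 6), (18, 6), (19, 7), (20, 7), (21, 6), (22, 6), (23, 7), (24, 7), (25, 6), (26, 6), (27, 7), (28, 7), (29, 6), (30, 6), (31, 7)]
Holes: [(0, 7), (1, 6), (2, 6), (3, 7), (4, 7), (5, 6), (6, 6), (7, 7), (8, 7), (9, 6), (10, 6), (11, 7), (12, 7), (13, 6), (14, 6), (15, 7), (16, 7), (17, 6), (18, 6), (19, 7), (20, 7), (21, 6), (22, 6), (23, 7), (24, 7), (25, 6), (26, 6), (27, 7), (28, 7), (29, 6), (30, 6), (31, 7)]

Answer: no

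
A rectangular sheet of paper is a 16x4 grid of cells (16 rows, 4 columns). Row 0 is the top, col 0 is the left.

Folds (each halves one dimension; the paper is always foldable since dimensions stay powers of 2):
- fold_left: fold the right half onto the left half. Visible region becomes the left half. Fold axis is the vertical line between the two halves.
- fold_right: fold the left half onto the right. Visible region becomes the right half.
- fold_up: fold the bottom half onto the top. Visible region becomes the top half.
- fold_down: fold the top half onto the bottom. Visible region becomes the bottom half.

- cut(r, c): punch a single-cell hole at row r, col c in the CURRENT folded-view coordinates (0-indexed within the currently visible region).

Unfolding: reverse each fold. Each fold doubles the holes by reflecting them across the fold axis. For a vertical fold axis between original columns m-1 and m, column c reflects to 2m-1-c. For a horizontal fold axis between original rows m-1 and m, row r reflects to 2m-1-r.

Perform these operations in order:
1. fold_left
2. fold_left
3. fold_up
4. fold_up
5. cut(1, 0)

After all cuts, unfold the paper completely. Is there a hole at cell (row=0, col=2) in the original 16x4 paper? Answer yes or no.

Op 1 fold_left: fold axis v@2; visible region now rows[0,16) x cols[0,2) = 16x2
Op 2 fold_left: fold axis v@1; visible region now rows[0,16) x cols[0,1) = 16x1
Op 3 fold_up: fold axis h@8; visible region now rows[0,8) x cols[0,1) = 8x1
Op 4 fold_up: fold axis h@4; visible region now rows[0,4) x cols[0,1) = 4x1
Op 5 cut(1, 0): punch at orig (1,0); cuts so far [(1, 0)]; region rows[0,4) x cols[0,1) = 4x1
Unfold 1 (reflect across h@4): 2 holes -> [(1, 0), (6, 0)]
Unfold 2 (reflect across h@8): 4 holes -> [(1, 0), (6, 0), (9, 0), (14, 0)]
Unfold 3 (reflect across v@1): 8 holes -> [(1, 0), (1, 1), (6, 0), (6, 1), (9, 0), (9, 1), (14, 0), (14, 1)]
Unfold 4 (reflect across v@2): 16 holes -> [(1, 0), (1, 1), (1, 2), (1, 3), (6, 0), (6, 1), (6, 2), (6, 3), (9, 0), (9, 1), (9, 2), (9, 3), (14, 0), (14, 1), (14, 2), (14, 3)]
Holes: [(1, 0), (1, 1), (1, 2), (1, 3), (6, 0), (6, 1), (6, 2), (6, 3), (9, 0), (9, 1), (9, 2), (9, 3), (14, 0), (14, 1), (14, 2), (14, 3)]

Answer: no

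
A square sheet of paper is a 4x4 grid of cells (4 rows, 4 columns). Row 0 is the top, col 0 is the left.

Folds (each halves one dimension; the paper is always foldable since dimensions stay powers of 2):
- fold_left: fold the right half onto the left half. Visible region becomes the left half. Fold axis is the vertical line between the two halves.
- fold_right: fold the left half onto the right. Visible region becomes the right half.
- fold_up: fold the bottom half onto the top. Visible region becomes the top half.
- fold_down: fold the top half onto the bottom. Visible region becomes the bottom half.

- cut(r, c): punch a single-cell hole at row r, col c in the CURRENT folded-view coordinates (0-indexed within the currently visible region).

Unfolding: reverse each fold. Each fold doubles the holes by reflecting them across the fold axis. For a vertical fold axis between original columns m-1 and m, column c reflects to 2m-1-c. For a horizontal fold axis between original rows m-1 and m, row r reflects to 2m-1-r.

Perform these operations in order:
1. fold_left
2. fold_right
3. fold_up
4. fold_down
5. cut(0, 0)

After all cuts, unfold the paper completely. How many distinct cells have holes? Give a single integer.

Op 1 fold_left: fold axis v@2; visible region now rows[0,4) x cols[0,2) = 4x2
Op 2 fold_right: fold axis v@1; visible region now rows[0,4) x cols[1,2) = 4x1
Op 3 fold_up: fold axis h@2; visible region now rows[0,2) x cols[1,2) = 2x1
Op 4 fold_down: fold axis h@1; visible region now rows[1,2) x cols[1,2) = 1x1
Op 5 cut(0, 0): punch at orig (1,1); cuts so far [(1, 1)]; region rows[1,2) x cols[1,2) = 1x1
Unfold 1 (reflect across h@1): 2 holes -> [(0, 1), (1, 1)]
Unfold 2 (reflect across h@2): 4 holes -> [(0, 1), (1, 1), (2, 1), (3, 1)]
Unfold 3 (reflect across v@1): 8 holes -> [(0, 0), (0, 1), (1, 0), (1, 1), (2, 0), (2, 1), (3, 0), (3, 1)]
Unfold 4 (reflect across v@2): 16 holes -> [(0, 0), (0, 1), (0, 2), (0, 3), (1, 0), (1, 1), (1, 2), (1, 3), (2, 0), (2, 1), (2, 2), (2, 3), (3, 0), (3, 1), (3, 2), (3, 3)]

Answer: 16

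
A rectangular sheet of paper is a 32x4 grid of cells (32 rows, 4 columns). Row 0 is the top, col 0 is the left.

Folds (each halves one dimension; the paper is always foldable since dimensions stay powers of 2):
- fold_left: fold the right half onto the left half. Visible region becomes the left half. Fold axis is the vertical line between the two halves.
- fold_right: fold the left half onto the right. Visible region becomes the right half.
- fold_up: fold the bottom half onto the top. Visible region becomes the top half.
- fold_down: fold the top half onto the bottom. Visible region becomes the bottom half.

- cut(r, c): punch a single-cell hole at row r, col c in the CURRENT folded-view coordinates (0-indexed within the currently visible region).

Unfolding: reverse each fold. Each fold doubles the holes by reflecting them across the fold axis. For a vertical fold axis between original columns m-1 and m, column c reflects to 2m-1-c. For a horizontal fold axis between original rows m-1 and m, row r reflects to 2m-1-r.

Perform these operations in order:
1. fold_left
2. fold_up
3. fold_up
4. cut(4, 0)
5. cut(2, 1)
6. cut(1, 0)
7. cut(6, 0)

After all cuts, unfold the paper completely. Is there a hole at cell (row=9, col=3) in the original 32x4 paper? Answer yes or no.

Answer: yes

Derivation:
Op 1 fold_left: fold axis v@2; visible region now rows[0,32) x cols[0,2) = 32x2
Op 2 fold_up: fold axis h@16; visible region now rows[0,16) x cols[0,2) = 16x2
Op 3 fold_up: fold axis h@8; visible region now rows[0,8) x cols[0,2) = 8x2
Op 4 cut(4, 0): punch at orig (4,0); cuts so far [(4, 0)]; region rows[0,8) x cols[0,2) = 8x2
Op 5 cut(2, 1): punch at orig (2,1); cuts so far [(2, 1), (4, 0)]; region rows[0,8) x cols[0,2) = 8x2
Op 6 cut(1, 0): punch at orig (1,0); cuts so far [(1, 0), (2, 1), (4, 0)]; region rows[0,8) x cols[0,2) = 8x2
Op 7 cut(6, 0): punch at orig (6,0); cuts so far [(1, 0), (2, 1), (4, 0), (6, 0)]; region rows[0,8) x cols[0,2) = 8x2
Unfold 1 (reflect across h@8): 8 holes -> [(1, 0), (2, 1), (4, 0), (6, 0), (9, 0), (11, 0), (13, 1), (14, 0)]
Unfold 2 (reflect across h@16): 16 holes -> [(1, 0), (2, 1), (4, 0), (6, 0), (9, 0), (11, 0), (13, 1), (14, 0), (17, 0), (18, 1), (20, 0), (22, 0), (25, 0), (27, 0), (29, 1), (30, 0)]
Unfold 3 (reflect across v@2): 32 holes -> [(1, 0), (1, 3), (2, 1), (2, 2), (4, 0), (4, 3), (6, 0), (6, 3), (9, 0), (9, 3), (11, 0), (11, 3), (13, 1), (13, 2), (14, 0), (14, 3), (17, 0), (17, 3), (18, 1), (18, 2), (20, 0), (20, 3), (22, 0), (22, 3), (25, 0), (25, 3), (27, 0), (27, 3), (29, 1), (29, 2), (30, 0), (30, 3)]
Holes: [(1, 0), (1, 3), (2, 1), (2, 2), (4, 0), (4, 3), (6, 0), (6, 3), (9, 0), (9, 3), (11, 0), (11, 3), (13, 1), (13, 2), (14, 0), (14, 3), (17, 0), (17, 3), (18, 1), (18, 2), (20, 0), (20, 3), (22, 0), (22, 3), (25, 0), (25, 3), (27, 0), (27, 3), (29, 1), (29, 2), (30, 0), (30, 3)]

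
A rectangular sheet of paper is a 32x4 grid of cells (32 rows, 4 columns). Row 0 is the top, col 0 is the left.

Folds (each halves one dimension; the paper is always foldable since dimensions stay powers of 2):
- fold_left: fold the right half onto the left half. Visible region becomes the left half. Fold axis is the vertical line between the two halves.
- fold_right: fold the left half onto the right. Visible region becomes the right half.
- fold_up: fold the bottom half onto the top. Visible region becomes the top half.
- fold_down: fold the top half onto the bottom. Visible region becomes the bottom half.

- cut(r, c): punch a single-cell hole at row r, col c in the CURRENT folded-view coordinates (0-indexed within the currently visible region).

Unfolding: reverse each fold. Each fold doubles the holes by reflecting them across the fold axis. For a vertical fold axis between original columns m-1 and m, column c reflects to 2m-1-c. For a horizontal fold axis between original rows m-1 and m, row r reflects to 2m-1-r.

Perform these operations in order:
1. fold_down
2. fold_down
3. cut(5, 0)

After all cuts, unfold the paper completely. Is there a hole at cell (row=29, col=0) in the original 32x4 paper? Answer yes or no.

Op 1 fold_down: fold axis h@16; visible region now rows[16,32) x cols[0,4) = 16x4
Op 2 fold_down: fold axis h@24; visible region now rows[24,32) x cols[0,4) = 8x4
Op 3 cut(5, 0): punch at orig (29,0); cuts so far [(29, 0)]; region rows[24,32) x cols[0,4) = 8x4
Unfold 1 (reflect across h@24): 2 holes -> [(18, 0), (29, 0)]
Unfold 2 (reflect across h@16): 4 holes -> [(2, 0), (13, 0), (18, 0), (29, 0)]
Holes: [(2, 0), (13, 0), (18, 0), (29, 0)]

Answer: yes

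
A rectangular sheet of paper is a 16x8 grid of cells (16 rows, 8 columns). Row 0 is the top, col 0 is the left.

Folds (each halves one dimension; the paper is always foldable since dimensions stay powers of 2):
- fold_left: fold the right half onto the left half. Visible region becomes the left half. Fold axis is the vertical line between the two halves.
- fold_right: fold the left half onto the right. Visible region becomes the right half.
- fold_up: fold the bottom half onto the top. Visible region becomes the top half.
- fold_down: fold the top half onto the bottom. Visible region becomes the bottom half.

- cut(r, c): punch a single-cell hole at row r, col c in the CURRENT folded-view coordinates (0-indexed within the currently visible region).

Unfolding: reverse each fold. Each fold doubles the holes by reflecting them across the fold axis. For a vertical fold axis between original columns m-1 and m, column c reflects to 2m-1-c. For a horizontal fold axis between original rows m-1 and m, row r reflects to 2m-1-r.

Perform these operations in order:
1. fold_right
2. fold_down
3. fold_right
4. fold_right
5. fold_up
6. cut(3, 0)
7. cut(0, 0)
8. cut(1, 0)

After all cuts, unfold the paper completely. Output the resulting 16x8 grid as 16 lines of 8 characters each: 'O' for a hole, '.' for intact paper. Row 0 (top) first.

Op 1 fold_right: fold axis v@4; visible region now rows[0,16) x cols[4,8) = 16x4
Op 2 fold_down: fold axis h@8; visible region now rows[8,16) x cols[4,8) = 8x4
Op 3 fold_right: fold axis v@6; visible region now rows[8,16) x cols[6,8) = 8x2
Op 4 fold_right: fold axis v@7; visible region now rows[8,16) x cols[7,8) = 8x1
Op 5 fold_up: fold axis h@12; visible region now rows[8,12) x cols[7,8) = 4x1
Op 6 cut(3, 0): punch at orig (11,7); cuts so far [(11, 7)]; region rows[8,12) x cols[7,8) = 4x1
Op 7 cut(0, 0): punch at orig (8,7); cuts so far [(8, 7), (11, 7)]; region rows[8,12) x cols[7,8) = 4x1
Op 8 cut(1, 0): punch at orig (9,7); cuts so far [(8, 7), (9, 7), (11, 7)]; region rows[8,12) x cols[7,8) = 4x1
Unfold 1 (reflect across h@12): 6 holes -> [(8, 7), (9, 7), (11, 7), (12, 7), (14, 7), (15, 7)]
Unfold 2 (reflect across v@7): 12 holes -> [(8, 6), (8, 7), (9, 6), (9, 7), (11, 6), (11, 7), (12, 6), (12, 7), (14, 6), (14, 7), (15, 6), (15, 7)]
Unfold 3 (reflect across v@6): 24 holes -> [(8, 4), (8, 5), (8, 6), (8, 7), (9, 4), (9, 5), (9, 6), (9, 7), (11, 4), (11, 5), (11, 6), (11, 7), (12, 4), (12, 5), (12, 6), (12, 7), (14, 4), (14, 5), (14, 6), (14, 7), (15, 4), (15, 5), (15, 6), (15, 7)]
Unfold 4 (reflect across h@8): 48 holes -> [(0, 4), (0, 5), (0, 6), (0, 7), (1, 4), (1, 5), (1, 6), (1, 7), (3, 4), (3, 5), (3, 6), (3, 7), (4, 4), (4, 5), (4, 6), (4, 7), (6, 4), (6, 5), (6, 6), (6, 7), (7, 4), (7, 5), (7, 6), (7, 7), (8, 4), (8, 5), (8, 6), (8, 7), (9, 4), (9, 5), (9, 6), (9, 7), (11, 4), (11, 5), (11, 6), (11, 7), (12, 4), (12, 5), (12, 6), (12, 7), (14, 4), (14, 5), (14, 6), (14, 7), (15, 4), (15, 5), (15, 6), (15, 7)]
Unfold 5 (reflect across v@4): 96 holes -> [(0, 0), (0, 1), (0, 2), (0, 3), (0, 4), (0, 5), (0, 6), (0, 7), (1, 0), (1, 1), (1, 2), (1, 3), (1, 4), (1, 5), (1, 6), (1, 7), (3, 0), (3, 1), (3, 2), (3, 3), (3, 4), (3, 5), (3, 6), (3, 7), (4, 0), (4, 1), (4, 2), (4, 3), (4, 4), (4, 5), (4, 6), (4, 7), (6, 0), (6, 1), (6, 2), (6, 3), (6, 4), (6, 5), (6, 6), (6, 7), (7, 0), (7, 1), (7, 2), (7, 3), (7, 4), (7, 5), (7, 6), (7, 7), (8, 0), (8, 1), (8, 2), (8, 3), (8, 4), (8, 5), (8, 6), (8, 7), (9, 0), (9, 1), (9, 2), (9, 3), (9, 4), (9, 5), (9, 6), (9, 7), (11, 0), (11, 1), (11, 2), (11, 3), (11, 4), (11, 5), (11, 6), (11, 7), (12, 0), (12, 1), (12, 2), (12, 3), (12, 4), (12, 5), (12, 6), (12, 7), (14, 0), (14, 1), (14, 2), (14, 3), (14, 4), (14, 5), (14, 6), (14, 7), (15, 0), (15, 1), (15, 2), (15, 3), (15, 4), (15, 5), (15, 6), (15, 7)]

Answer: OOOOOOOO
OOOOOOOO
........
OOOOOOOO
OOOOOOOO
........
OOOOOOOO
OOOOOOOO
OOOOOOOO
OOOOOOOO
........
OOOOOOOO
OOOOOOOO
........
OOOOOOOO
OOOOOOOO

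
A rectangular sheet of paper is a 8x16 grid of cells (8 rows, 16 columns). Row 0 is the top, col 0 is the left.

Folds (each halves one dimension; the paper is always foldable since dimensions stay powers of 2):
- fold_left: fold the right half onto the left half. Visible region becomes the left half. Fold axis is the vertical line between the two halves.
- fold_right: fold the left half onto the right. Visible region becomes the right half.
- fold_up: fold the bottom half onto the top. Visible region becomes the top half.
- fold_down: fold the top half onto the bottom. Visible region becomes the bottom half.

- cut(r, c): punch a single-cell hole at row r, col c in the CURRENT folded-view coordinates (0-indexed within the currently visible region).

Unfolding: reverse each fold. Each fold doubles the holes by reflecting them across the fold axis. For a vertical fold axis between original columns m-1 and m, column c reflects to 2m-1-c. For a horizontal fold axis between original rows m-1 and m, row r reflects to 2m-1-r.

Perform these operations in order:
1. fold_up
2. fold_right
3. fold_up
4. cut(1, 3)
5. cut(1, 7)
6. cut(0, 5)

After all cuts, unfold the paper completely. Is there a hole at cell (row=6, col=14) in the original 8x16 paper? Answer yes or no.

Answer: no

Derivation:
Op 1 fold_up: fold axis h@4; visible region now rows[0,4) x cols[0,16) = 4x16
Op 2 fold_right: fold axis v@8; visible region now rows[0,4) x cols[8,16) = 4x8
Op 3 fold_up: fold axis h@2; visible region now rows[0,2) x cols[8,16) = 2x8
Op 4 cut(1, 3): punch at orig (1,11); cuts so far [(1, 11)]; region rows[0,2) x cols[8,16) = 2x8
Op 5 cut(1, 7): punch at orig (1,15); cuts so far [(1, 11), (1, 15)]; region rows[0,2) x cols[8,16) = 2x8
Op 6 cut(0, 5): punch at orig (0,13); cuts so far [(0, 13), (1, 11), (1, 15)]; region rows[0,2) x cols[8,16) = 2x8
Unfold 1 (reflect across h@2): 6 holes -> [(0, 13), (1, 11), (1, 15), (2, 11), (2, 15), (3, 13)]
Unfold 2 (reflect across v@8): 12 holes -> [(0, 2), (0, 13), (1, 0), (1, 4), (1, 11), (1, 15), (2, 0), (2, 4), (2, 11), (2, 15), (3, 2), (3, 13)]
Unfold 3 (reflect across h@4): 24 holes -> [(0, 2), (0, 13), (1, 0), (1, 4), (1, 11), (1, 15), (2, 0), (2, 4), (2, 11), (2, 15), (3, 2), (3, 13), (4, 2), (4, 13), (5, 0), (5, 4), (5, 11), (5, 15), (6, 0), (6, 4), (6, 11), (6, 15), (7, 2), (7, 13)]
Holes: [(0, 2), (0, 13), (1, 0), (1, 4), (1, 11), (1, 15), (2, 0), (2, 4), (2, 11), (2, 15), (3, 2), (3, 13), (4, 2), (4, 13), (5, 0), (5, 4), (5, 11), (5, 15), (6, 0), (6, 4), (6, 11), (6, 15), (7, 2), (7, 13)]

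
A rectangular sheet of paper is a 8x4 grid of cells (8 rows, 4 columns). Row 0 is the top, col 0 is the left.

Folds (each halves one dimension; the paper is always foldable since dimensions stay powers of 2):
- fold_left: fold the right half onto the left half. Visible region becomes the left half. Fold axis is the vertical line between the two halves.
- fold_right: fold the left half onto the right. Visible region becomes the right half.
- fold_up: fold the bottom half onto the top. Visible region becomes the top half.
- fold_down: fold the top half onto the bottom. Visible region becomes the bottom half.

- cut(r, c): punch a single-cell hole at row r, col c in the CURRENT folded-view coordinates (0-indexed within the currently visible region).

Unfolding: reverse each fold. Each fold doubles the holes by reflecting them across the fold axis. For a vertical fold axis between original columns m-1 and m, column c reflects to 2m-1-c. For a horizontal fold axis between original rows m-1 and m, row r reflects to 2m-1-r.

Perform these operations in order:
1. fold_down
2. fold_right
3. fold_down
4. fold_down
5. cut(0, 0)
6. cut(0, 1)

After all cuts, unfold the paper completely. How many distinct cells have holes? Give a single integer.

Answer: 32

Derivation:
Op 1 fold_down: fold axis h@4; visible region now rows[4,8) x cols[0,4) = 4x4
Op 2 fold_right: fold axis v@2; visible region now rows[4,8) x cols[2,4) = 4x2
Op 3 fold_down: fold axis h@6; visible region now rows[6,8) x cols[2,4) = 2x2
Op 4 fold_down: fold axis h@7; visible region now rows[7,8) x cols[2,4) = 1x2
Op 5 cut(0, 0): punch at orig (7,2); cuts so far [(7, 2)]; region rows[7,8) x cols[2,4) = 1x2
Op 6 cut(0, 1): punch at orig (7,3); cuts so far [(7, 2), (7, 3)]; region rows[7,8) x cols[2,4) = 1x2
Unfold 1 (reflect across h@7): 4 holes -> [(6, 2), (6, 3), (7, 2), (7, 3)]
Unfold 2 (reflect across h@6): 8 holes -> [(4, 2), (4, 3), (5, 2), (5, 3), (6, 2), (6, 3), (7, 2), (7, 3)]
Unfold 3 (reflect across v@2): 16 holes -> [(4, 0), (4, 1), (4, 2), (4, 3), (5, 0), (5, 1), (5, 2), (5, 3), (6, 0), (6, 1), (6, 2), (6, 3), (7, 0), (7, 1), (7, 2), (7, 3)]
Unfold 4 (reflect across h@4): 32 holes -> [(0, 0), (0, 1), (0, 2), (0, 3), (1, 0), (1, 1), (1, 2), (1, 3), (2, 0), (2, 1), (2, 2), (2, 3), (3, 0), (3, 1), (3, 2), (3, 3), (4, 0), (4, 1), (4, 2), (4, 3), (5, 0), (5, 1), (5, 2), (5, 3), (6, 0), (6, 1), (6, 2), (6, 3), (7, 0), (7, 1), (7, 2), (7, 3)]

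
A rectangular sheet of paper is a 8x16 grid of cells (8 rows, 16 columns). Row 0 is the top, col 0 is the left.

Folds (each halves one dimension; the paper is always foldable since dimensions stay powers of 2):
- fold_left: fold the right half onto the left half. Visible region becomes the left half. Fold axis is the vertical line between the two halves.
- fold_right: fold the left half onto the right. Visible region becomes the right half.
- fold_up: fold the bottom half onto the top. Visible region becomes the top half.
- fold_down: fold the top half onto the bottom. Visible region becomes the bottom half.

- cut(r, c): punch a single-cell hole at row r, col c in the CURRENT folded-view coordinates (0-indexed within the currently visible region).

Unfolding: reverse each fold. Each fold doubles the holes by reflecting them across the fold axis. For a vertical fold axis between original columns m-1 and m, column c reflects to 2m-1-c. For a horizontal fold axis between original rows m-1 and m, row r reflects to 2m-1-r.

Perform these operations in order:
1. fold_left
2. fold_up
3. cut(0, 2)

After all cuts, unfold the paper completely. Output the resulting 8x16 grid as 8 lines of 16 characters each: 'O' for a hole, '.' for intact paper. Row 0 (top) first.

Answer: ..O..........O..
................
................
................
................
................
................
..O..........O..

Derivation:
Op 1 fold_left: fold axis v@8; visible region now rows[0,8) x cols[0,8) = 8x8
Op 2 fold_up: fold axis h@4; visible region now rows[0,4) x cols[0,8) = 4x8
Op 3 cut(0, 2): punch at orig (0,2); cuts so far [(0, 2)]; region rows[0,4) x cols[0,8) = 4x8
Unfold 1 (reflect across h@4): 2 holes -> [(0, 2), (7, 2)]
Unfold 2 (reflect across v@8): 4 holes -> [(0, 2), (0, 13), (7, 2), (7, 13)]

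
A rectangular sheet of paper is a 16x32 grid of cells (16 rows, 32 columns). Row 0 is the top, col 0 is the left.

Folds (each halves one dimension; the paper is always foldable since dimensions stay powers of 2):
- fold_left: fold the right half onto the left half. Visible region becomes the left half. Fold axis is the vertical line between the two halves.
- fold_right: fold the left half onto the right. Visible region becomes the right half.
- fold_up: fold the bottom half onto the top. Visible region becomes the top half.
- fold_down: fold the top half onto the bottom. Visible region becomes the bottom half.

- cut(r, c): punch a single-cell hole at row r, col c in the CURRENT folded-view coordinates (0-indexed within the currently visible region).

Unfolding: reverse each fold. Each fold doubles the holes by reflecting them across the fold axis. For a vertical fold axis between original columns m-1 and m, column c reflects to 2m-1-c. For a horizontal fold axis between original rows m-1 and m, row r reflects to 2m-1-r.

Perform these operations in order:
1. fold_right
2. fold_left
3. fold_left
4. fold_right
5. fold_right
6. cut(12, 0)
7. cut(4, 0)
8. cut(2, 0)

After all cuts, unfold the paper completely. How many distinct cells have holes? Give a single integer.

Answer: 96

Derivation:
Op 1 fold_right: fold axis v@16; visible region now rows[0,16) x cols[16,32) = 16x16
Op 2 fold_left: fold axis v@24; visible region now rows[0,16) x cols[16,24) = 16x8
Op 3 fold_left: fold axis v@20; visible region now rows[0,16) x cols[16,20) = 16x4
Op 4 fold_right: fold axis v@18; visible region now rows[0,16) x cols[18,20) = 16x2
Op 5 fold_right: fold axis v@19; visible region now rows[0,16) x cols[19,20) = 16x1
Op 6 cut(12, 0): punch at orig (12,19); cuts so far [(12, 19)]; region rows[0,16) x cols[19,20) = 16x1
Op 7 cut(4, 0): punch at orig (4,19); cuts so far [(4, 19), (12, 19)]; region rows[0,16) x cols[19,20) = 16x1
Op 8 cut(2, 0): punch at orig (2,19); cuts so far [(2, 19), (4, 19), (12, 19)]; region rows[0,16) x cols[19,20) = 16x1
Unfold 1 (reflect across v@19): 6 holes -> [(2, 18), (2, 19), (4, 18), (4, 19), (12, 18), (12, 19)]
Unfold 2 (reflect across v@18): 12 holes -> [(2, 16), (2, 17), (2, 18), (2, 19), (4, 16), (4, 17), (4, 18), (4, 19), (12, 16), (12, 17), (12, 18), (12, 19)]
Unfold 3 (reflect across v@20): 24 holes -> [(2, 16), (2, 17), (2, 18), (2, 19), (2, 20), (2, 21), (2, 22), (2, 23), (4, 16), (4, 17), (4, 18), (4, 19), (4, 20), (4, 21), (4, 22), (4, 23), (12, 16), (12, 17), (12, 18), (12, 19), (12, 20), (12, 21), (12, 22), (12, 23)]
Unfold 4 (reflect across v@24): 48 holes -> [(2, 16), (2, 17), (2, 18), (2, 19), (2, 20), (2, 21), (2, 22), (2, 23), (2, 24), (2, 25), (2, 26), (2, 27), (2, 28), (2, 29), (2, 30), (2, 31), (4, 16), (4, 17), (4, 18), (4, 19), (4, 20), (4, 21), (4, 22), (4, 23), (4, 24), (4, 25), (4, 26), (4, 27), (4, 28), (4, 29), (4, 30), (4, 31), (12, 16), (12, 17), (12, 18), (12, 19), (12, 20), (12, 21), (12, 22), (12, 23), (12, 24), (12, 25), (12, 26), (12, 27), (12, 28), (12, 29), (12, 30), (12, 31)]
Unfold 5 (reflect across v@16): 96 holes -> [(2, 0), (2, 1), (2, 2), (2, 3), (2, 4), (2, 5), (2, 6), (2, 7), (2, 8), (2, 9), (2, 10), (2, 11), (2, 12), (2, 13), (2, 14), (2, 15), (2, 16), (2, 17), (2, 18), (2, 19), (2, 20), (2, 21), (2, 22), (2, 23), (2, 24), (2, 25), (2, 26), (2, 27), (2, 28), (2, 29), (2, 30), (2, 31), (4, 0), (4, 1), (4, 2), (4, 3), (4, 4), (4, 5), (4, 6), (4, 7), (4, 8), (4, 9), (4, 10), (4, 11), (4, 12), (4, 13), (4, 14), (4, 15), (4, 16), (4, 17), (4, 18), (4, 19), (4, 20), (4, 21), (4, 22), (4, 23), (4, 24), (4, 25), (4, 26), (4, 27), (4, 28), (4, 29), (4, 30), (4, 31), (12, 0), (12, 1), (12, 2), (12, 3), (12, 4), (12, 5), (12, 6), (12, 7), (12, 8), (12, 9), (12, 10), (12, 11), (12, 12), (12, 13), (12, 14), (12, 15), (12, 16), (12, 17), (12, 18), (12, 19), (12, 20), (12, 21), (12, 22), (12, 23), (12, 24), (12, 25), (12, 26), (12, 27), (12, 28), (12, 29), (12, 30), (12, 31)]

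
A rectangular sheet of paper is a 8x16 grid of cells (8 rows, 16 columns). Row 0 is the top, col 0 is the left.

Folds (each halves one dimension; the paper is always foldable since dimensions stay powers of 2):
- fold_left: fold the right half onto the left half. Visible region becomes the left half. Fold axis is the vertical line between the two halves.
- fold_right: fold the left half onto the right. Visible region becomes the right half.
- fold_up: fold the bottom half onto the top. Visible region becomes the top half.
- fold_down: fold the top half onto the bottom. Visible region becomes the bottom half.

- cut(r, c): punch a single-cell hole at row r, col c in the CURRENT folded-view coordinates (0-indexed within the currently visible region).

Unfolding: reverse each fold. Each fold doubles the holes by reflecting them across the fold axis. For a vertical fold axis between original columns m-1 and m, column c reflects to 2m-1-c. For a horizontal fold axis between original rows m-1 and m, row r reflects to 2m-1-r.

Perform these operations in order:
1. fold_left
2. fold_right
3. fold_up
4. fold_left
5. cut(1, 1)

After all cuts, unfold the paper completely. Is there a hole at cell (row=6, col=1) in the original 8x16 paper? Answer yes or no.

Answer: yes

Derivation:
Op 1 fold_left: fold axis v@8; visible region now rows[0,8) x cols[0,8) = 8x8
Op 2 fold_right: fold axis v@4; visible region now rows[0,8) x cols[4,8) = 8x4
Op 3 fold_up: fold axis h@4; visible region now rows[0,4) x cols[4,8) = 4x4
Op 4 fold_left: fold axis v@6; visible region now rows[0,4) x cols[4,6) = 4x2
Op 5 cut(1, 1): punch at orig (1,5); cuts so far [(1, 5)]; region rows[0,4) x cols[4,6) = 4x2
Unfold 1 (reflect across v@6): 2 holes -> [(1, 5), (1, 6)]
Unfold 2 (reflect across h@4): 4 holes -> [(1, 5), (1, 6), (6, 5), (6, 6)]
Unfold 3 (reflect across v@4): 8 holes -> [(1, 1), (1, 2), (1, 5), (1, 6), (6, 1), (6, 2), (6, 5), (6, 6)]
Unfold 4 (reflect across v@8): 16 holes -> [(1, 1), (1, 2), (1, 5), (1, 6), (1, 9), (1, 10), (1, 13), (1, 14), (6, 1), (6, 2), (6, 5), (6, 6), (6, 9), (6, 10), (6, 13), (6, 14)]
Holes: [(1, 1), (1, 2), (1, 5), (1, 6), (1, 9), (1, 10), (1, 13), (1, 14), (6, 1), (6, 2), (6, 5), (6, 6), (6, 9), (6, 10), (6, 13), (6, 14)]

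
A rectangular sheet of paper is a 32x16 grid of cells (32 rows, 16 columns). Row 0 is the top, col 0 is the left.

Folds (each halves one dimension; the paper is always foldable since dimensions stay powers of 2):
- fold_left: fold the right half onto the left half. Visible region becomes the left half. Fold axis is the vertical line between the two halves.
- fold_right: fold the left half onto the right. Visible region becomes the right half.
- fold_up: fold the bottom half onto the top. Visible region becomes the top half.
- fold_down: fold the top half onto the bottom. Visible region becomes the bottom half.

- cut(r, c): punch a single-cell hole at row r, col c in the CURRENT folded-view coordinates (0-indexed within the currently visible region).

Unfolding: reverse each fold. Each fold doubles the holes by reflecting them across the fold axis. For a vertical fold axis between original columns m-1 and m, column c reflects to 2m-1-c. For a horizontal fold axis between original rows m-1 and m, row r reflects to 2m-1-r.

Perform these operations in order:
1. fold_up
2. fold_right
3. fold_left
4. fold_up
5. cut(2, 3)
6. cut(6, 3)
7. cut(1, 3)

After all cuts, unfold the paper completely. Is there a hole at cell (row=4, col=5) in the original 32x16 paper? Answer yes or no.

Op 1 fold_up: fold axis h@16; visible region now rows[0,16) x cols[0,16) = 16x16
Op 2 fold_right: fold axis v@8; visible region now rows[0,16) x cols[8,16) = 16x8
Op 3 fold_left: fold axis v@12; visible region now rows[0,16) x cols[8,12) = 16x4
Op 4 fold_up: fold axis h@8; visible region now rows[0,8) x cols[8,12) = 8x4
Op 5 cut(2, 3): punch at orig (2,11); cuts so far [(2, 11)]; region rows[0,8) x cols[8,12) = 8x4
Op 6 cut(6, 3): punch at orig (6,11); cuts so far [(2, 11), (6, 11)]; region rows[0,8) x cols[8,12) = 8x4
Op 7 cut(1, 3): punch at orig (1,11); cuts so far [(1, 11), (2, 11), (6, 11)]; region rows[0,8) x cols[8,12) = 8x4
Unfold 1 (reflect across h@8): 6 holes -> [(1, 11), (2, 11), (6, 11), (9, 11), (13, 11), (14, 11)]
Unfold 2 (reflect across v@12): 12 holes -> [(1, 11), (1, 12), (2, 11), (2, 12), (6, 11), (6, 12), (9, 11), (9, 12), (13, 11), (13, 12), (14, 11), (14, 12)]
Unfold 3 (reflect across v@8): 24 holes -> [(1, 3), (1, 4), (1, 11), (1, 12), (2, 3), (2, 4), (2, 11), (2, 12), (6, 3), (6, 4), (6, 11), (6, 12), (9, 3), (9, 4), (9, 11), (9, 12), (13, 3), (13, 4), (13, 11), (13, 12), (14, 3), (14, 4), (14, 11), (14, 12)]
Unfold 4 (reflect across h@16): 48 holes -> [(1, 3), (1, 4), (1, 11), (1, 12), (2, 3), (2, 4), (2, 11), (2, 12), (6, 3), (6, 4), (6, 11), (6, 12), (9, 3), (9, 4), (9, 11), (9, 12), (13, 3), (13, 4), (13, 11), (13, 12), (14, 3), (14, 4), (14, 11), (14, 12), (17, 3), (17, 4), (17, 11), (17, 12), (18, 3), (18, 4), (18, 11), (18, 12), (22, 3), (22, 4), (22, 11), (22, 12), (25, 3), (25, 4), (25, 11), (25, 12), (29, 3), (29, 4), (29, 11), (29, 12), (30, 3), (30, 4), (30, 11), (30, 12)]
Holes: [(1, 3), (1, 4), (1, 11), (1, 12), (2, 3), (2, 4), (2, 11), (2, 12), (6, 3), (6, 4), (6, 11), (6, 12), (9, 3), (9, 4), (9, 11), (9, 12), (13, 3), (13, 4), (13, 11), (13, 12), (14, 3), (14, 4), (14, 11), (14, 12), (17, 3), (17, 4), (17, 11), (17, 12), (18, 3), (18, 4), (18, 11), (18, 12), (22, 3), (22, 4), (22, 11), (22, 12), (25, 3), (25, 4), (25, 11), (25, 12), (29, 3), (29, 4), (29, 11), (29, 12), (30, 3), (30, 4), (30, 11), (30, 12)]

Answer: no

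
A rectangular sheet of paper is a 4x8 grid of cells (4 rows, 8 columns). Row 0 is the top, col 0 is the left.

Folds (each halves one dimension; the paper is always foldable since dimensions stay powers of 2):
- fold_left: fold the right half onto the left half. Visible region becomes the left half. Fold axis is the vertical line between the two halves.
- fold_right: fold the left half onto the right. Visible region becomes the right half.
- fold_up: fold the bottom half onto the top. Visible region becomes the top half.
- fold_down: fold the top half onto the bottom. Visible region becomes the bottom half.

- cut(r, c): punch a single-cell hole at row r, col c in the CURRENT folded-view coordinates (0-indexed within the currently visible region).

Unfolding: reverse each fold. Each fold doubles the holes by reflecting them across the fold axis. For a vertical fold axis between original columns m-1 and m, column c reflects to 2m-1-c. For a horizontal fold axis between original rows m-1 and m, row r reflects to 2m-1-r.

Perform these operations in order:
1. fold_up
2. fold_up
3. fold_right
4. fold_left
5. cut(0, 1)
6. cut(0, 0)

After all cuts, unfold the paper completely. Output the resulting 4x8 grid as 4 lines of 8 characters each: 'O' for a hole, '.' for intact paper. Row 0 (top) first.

Answer: OOOOOOOO
OOOOOOOO
OOOOOOOO
OOOOOOOO

Derivation:
Op 1 fold_up: fold axis h@2; visible region now rows[0,2) x cols[0,8) = 2x8
Op 2 fold_up: fold axis h@1; visible region now rows[0,1) x cols[0,8) = 1x8
Op 3 fold_right: fold axis v@4; visible region now rows[0,1) x cols[4,8) = 1x4
Op 4 fold_left: fold axis v@6; visible region now rows[0,1) x cols[4,6) = 1x2
Op 5 cut(0, 1): punch at orig (0,5); cuts so far [(0, 5)]; region rows[0,1) x cols[4,6) = 1x2
Op 6 cut(0, 0): punch at orig (0,4); cuts so far [(0, 4), (0, 5)]; region rows[0,1) x cols[4,6) = 1x2
Unfold 1 (reflect across v@6): 4 holes -> [(0, 4), (0, 5), (0, 6), (0, 7)]
Unfold 2 (reflect across v@4): 8 holes -> [(0, 0), (0, 1), (0, 2), (0, 3), (0, 4), (0, 5), (0, 6), (0, 7)]
Unfold 3 (reflect across h@1): 16 holes -> [(0, 0), (0, 1), (0, 2), (0, 3), (0, 4), (0, 5), (0, 6), (0, 7), (1, 0), (1, 1), (1, 2), (1, 3), (1, 4), (1, 5), (1, 6), (1, 7)]
Unfold 4 (reflect across h@2): 32 holes -> [(0, 0), (0, 1), (0, 2), (0, 3), (0, 4), (0, 5), (0, 6), (0, 7), (1, 0), (1, 1), (1, 2), (1, 3), (1, 4), (1, 5), (1, 6), (1, 7), (2, 0), (2, 1), (2, 2), (2, 3), (2, 4), (2, 5), (2, 6), (2, 7), (3, 0), (3, 1), (3, 2), (3, 3), (3, 4), (3, 5), (3, 6), (3, 7)]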